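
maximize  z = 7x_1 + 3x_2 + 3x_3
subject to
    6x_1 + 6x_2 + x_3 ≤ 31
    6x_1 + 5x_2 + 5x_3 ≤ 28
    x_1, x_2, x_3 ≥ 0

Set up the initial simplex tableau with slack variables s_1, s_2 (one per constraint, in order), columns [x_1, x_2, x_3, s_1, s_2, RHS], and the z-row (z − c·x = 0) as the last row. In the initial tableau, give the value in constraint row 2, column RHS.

The RHS of constraint 2 is b_2 = 28.

28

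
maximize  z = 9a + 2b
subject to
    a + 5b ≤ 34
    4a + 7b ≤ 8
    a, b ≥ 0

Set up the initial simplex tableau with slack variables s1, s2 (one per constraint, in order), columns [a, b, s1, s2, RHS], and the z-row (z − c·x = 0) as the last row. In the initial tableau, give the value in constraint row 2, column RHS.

8

The RHS of constraint 2 is b_2 = 8.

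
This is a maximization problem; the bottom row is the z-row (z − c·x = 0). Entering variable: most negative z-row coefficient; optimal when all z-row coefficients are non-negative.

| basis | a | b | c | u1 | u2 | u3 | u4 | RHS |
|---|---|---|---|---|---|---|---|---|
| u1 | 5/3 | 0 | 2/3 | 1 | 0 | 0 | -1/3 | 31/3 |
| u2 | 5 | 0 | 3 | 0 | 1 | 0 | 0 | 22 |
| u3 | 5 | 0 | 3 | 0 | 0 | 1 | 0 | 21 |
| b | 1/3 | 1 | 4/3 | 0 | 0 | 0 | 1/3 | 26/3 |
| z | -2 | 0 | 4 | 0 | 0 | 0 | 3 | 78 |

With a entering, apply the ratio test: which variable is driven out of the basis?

Column a entries and ratios — u1: (31/3)/(5/3) = 31/5; u2: 22/5 = 22/5; u3: 21/5 = 21/5; b: (26/3)/(1/3) = 26.
Smallest ratio is 21/5 in the row of u3, so u3 leaves.

u3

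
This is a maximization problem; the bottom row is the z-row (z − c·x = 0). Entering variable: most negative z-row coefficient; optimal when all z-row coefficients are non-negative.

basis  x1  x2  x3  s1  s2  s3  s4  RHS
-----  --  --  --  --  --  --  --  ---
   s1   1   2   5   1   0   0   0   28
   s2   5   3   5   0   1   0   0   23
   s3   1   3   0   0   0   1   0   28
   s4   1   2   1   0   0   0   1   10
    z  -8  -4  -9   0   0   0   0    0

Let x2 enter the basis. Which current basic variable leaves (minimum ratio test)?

s4

Column x2 entries and ratios — s1: 28/2 = 14; s2: 23/3 = 23/3; s3: 28/3 = 28/3; s4: 10/2 = 5.
Smallest ratio is 5 in the row of s4, so s4 leaves.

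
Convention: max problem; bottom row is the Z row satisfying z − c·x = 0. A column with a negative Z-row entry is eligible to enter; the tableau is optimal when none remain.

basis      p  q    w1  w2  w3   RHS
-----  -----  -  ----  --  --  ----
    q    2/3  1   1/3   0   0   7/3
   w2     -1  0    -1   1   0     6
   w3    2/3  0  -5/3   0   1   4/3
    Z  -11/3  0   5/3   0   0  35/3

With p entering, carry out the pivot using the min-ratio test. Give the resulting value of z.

Ratio test on column p — row 1: (7/3)/(2/3) = 7/2; row 2: entry -1 ≤ 0; row 3: (4/3)/(2/3) = 2. Minimum is 2 at row 3 (w3 leaves); pivot element 2/3.
Pivot on row 3; the Z-row RHS becomes 35/3 − (-11/3)·2 = 19.

19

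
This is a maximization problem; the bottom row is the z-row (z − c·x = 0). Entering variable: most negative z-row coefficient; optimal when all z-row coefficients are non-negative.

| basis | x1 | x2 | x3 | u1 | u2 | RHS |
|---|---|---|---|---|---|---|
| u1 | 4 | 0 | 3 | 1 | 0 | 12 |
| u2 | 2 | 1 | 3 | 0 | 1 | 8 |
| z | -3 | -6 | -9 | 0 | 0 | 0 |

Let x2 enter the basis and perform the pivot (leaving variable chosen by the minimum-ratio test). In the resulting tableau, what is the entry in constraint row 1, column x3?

3

Ratio test on column x2 — row 1: entry 0 ≤ 0; row 2: 8/1 = 8. Minimum is 8 at row 2 (u2 leaves); pivot element 1.
Divide row 2 by 1; eliminate column x2 from the other rows.
Row 1 update in column x3: 3 − 0·3 = 3.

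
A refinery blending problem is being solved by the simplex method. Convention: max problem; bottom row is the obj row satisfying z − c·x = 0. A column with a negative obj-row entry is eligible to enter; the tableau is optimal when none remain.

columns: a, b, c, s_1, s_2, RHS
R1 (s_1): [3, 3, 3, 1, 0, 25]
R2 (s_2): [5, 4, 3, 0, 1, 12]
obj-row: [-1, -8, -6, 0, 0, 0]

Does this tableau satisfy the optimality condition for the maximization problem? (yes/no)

The obj-row has a negative entry -8 in column b, so it is not optimal.

no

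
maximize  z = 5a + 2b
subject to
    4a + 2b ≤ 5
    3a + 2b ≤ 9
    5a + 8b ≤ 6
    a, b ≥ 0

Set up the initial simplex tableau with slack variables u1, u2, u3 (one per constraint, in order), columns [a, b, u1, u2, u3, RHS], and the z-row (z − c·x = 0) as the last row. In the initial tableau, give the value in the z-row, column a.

The z-row carries the negated objective coefficients: the a entry is -5.

-5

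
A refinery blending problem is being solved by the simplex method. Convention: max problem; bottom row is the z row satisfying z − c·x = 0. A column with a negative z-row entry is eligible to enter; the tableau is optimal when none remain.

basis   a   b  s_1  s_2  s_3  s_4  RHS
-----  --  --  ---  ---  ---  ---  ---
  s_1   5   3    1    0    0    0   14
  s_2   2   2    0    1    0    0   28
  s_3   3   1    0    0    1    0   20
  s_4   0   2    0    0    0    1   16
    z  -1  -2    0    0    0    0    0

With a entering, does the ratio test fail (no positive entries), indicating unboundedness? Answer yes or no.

Column a has positive entries in row(s) 1, 2, 3, so the ratio test bounds it — not unbounded.

no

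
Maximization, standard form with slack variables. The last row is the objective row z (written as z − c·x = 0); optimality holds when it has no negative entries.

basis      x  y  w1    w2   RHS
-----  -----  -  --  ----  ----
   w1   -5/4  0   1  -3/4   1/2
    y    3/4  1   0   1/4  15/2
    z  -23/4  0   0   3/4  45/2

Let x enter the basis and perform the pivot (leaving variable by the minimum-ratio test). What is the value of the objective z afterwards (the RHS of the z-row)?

Ratio test on column x — row 1: entry -5/4 ≤ 0; row 2: (15/2)/(3/4) = 10. Minimum is 10 at row 2 (y leaves); pivot element 3/4.
Pivot on row 2; the z-row RHS becomes 45/2 − (-23/4)·10 = 80.

80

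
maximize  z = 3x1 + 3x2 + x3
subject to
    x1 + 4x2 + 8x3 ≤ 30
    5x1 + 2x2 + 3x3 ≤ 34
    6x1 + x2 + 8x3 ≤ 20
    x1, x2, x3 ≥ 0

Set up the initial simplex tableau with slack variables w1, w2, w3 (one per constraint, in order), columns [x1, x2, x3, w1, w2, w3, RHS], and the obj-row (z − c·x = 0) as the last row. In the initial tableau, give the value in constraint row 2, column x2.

Constraint 2 has coefficient 2 on x2.

2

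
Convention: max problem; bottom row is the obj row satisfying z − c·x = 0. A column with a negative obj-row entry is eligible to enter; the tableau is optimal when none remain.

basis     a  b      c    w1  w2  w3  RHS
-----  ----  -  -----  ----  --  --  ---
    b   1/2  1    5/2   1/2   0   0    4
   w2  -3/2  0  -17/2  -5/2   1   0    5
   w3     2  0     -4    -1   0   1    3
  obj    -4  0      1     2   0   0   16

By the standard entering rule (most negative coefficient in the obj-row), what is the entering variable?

Negative obj-row entries: a: -4.
The most negative is -4 in column a, so a enters.

a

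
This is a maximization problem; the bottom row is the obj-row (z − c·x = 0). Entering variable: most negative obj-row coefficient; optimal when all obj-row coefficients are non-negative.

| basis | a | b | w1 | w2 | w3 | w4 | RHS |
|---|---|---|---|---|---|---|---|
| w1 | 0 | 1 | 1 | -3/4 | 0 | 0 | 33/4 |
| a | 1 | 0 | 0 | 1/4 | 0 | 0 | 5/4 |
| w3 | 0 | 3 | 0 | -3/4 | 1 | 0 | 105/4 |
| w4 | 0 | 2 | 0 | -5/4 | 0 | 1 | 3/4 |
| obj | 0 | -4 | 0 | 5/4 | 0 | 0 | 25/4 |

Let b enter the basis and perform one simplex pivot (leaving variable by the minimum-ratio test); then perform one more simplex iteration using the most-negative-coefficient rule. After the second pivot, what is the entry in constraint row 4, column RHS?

Ratio test on column b — row 1: (33/4)/1 = 33/4; row 2: entry 0 ≤ 0; row 3: (105/4)/3 = 35/4; row 4: (3/4)/2 = 3/8. Minimum is 3/8 at row 4 (w4 leaves); pivot element 2.
Divide row 4 by 2; eliminate column b from the other rows.
Second iteration: most negative obj-row entry is -5/4 in column w2, so w2 enters.
Ratio test on column w2 — row 1: entry -1/8 ≤ 0; row 2: (5/4)/(1/4) = 5; row 3: (201/8)/(9/8) = 67/3; row 4: entry -5/8 ≤ 0. Minimum is 5 at row 2 (a leaves); pivot element 1/4.
Divide row 2 by 1/4; eliminate column w2 from the other rows.
After both pivots, the entry at constraint row 4, column RHS is 7/2.

7/2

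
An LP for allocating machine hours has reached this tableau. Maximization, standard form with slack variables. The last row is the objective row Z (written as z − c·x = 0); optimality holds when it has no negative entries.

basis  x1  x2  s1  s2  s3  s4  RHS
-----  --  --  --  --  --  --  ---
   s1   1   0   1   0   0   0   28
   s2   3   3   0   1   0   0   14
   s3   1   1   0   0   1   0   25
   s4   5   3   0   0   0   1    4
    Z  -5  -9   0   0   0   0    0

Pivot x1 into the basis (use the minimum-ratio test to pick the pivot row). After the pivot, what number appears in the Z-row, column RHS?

4

Ratio test on column x1 — row 1: 28/1 = 28; row 2: 14/3 = 14/3; row 3: 25/1 = 25; row 4: 4/5 = 4/5. Minimum is 4/5 at row 4 (s4 leaves); pivot element 5.
Divide row 4 by 5; eliminate column x1 from the other rows.
Z-row update in column RHS: 0 − (-5)·(4/5) = 4.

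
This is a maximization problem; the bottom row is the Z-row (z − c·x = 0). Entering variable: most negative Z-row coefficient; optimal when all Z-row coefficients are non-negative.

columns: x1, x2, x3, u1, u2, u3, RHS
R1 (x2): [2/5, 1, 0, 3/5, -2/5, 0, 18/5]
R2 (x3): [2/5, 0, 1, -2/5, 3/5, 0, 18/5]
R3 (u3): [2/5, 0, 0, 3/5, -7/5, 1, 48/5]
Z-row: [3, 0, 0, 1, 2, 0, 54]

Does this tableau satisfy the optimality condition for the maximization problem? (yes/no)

yes

Every Z-row coefficient is ≥ 0, so the tableau is optimal.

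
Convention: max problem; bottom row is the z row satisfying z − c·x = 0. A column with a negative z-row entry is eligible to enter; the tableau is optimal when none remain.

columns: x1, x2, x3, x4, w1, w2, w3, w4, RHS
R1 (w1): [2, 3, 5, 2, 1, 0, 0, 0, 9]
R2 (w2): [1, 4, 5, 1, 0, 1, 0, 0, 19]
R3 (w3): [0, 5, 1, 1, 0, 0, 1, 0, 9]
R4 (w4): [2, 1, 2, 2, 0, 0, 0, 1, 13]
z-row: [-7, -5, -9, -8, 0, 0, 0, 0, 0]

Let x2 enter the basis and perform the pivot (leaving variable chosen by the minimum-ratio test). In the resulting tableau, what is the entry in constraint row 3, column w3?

Ratio test on column x2 — row 1: 9/3 = 3; row 2: 19/4 = 19/4; row 3: 9/5 = 9/5; row 4: 13/1 = 13. Minimum is 9/5 at row 3 (w3 leaves); pivot element 5.
Divide row 3 by 5; eliminate column x2 from the other rows.
In the new row 3, the w3 entry is the old entry divided by the pivot: 1/5 = 1/5.

1/5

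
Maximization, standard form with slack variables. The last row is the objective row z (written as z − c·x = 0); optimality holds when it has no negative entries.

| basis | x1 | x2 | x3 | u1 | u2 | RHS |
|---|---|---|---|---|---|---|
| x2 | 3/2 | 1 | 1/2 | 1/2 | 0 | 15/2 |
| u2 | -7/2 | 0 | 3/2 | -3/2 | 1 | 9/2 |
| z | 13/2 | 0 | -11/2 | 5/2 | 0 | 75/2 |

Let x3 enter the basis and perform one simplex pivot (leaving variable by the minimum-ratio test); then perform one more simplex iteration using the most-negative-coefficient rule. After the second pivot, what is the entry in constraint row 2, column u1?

Ratio test on column x3 — row 1: (15/2)/(1/2) = 15; row 2: (9/2)/(3/2) = 3. Minimum is 3 at row 2 (u2 leaves); pivot element 3/2.
Divide row 2 by 3/2; eliminate column x3 from the other rows.
Second iteration: most negative z-row entry is -19/3 in column x1, so x1 enters.
Ratio test on column x1 — row 1: 6/(8/3) = 9/4; row 2: entry -7/3 ≤ 0. Minimum is 9/4 at row 1 (x2 leaves); pivot element 8/3.
Divide row 1 by 8/3; eliminate column x1 from the other rows.
After both pivots, the entry at constraint row 2, column u1 is -1/8.

-1/8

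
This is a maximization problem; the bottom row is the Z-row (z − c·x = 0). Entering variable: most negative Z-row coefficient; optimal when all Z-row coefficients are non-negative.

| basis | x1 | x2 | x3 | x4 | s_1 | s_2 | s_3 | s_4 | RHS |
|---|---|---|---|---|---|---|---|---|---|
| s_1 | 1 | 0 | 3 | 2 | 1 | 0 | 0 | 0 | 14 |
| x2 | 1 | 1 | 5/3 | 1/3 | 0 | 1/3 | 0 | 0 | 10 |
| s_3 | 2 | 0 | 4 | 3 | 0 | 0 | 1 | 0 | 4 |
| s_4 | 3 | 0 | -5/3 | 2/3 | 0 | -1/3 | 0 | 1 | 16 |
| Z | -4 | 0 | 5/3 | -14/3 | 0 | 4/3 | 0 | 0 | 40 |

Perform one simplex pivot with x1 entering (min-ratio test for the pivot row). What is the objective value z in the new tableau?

48

Ratio test on column x1 — row 1: 14/1 = 14; row 2: 10/1 = 10; row 3: 4/2 = 2; row 4: 16/3 = 16/3. Minimum is 2 at row 3 (s_3 leaves); pivot element 2.
Pivot on row 3; the Z-row RHS becomes 40 − (-4)·2 = 48.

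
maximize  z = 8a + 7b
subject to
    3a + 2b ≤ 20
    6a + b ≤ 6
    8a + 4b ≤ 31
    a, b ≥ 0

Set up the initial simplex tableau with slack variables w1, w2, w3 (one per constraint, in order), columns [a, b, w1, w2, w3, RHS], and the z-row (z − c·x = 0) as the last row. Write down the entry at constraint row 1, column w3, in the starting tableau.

Slack w3 belongs to constraint 3; its column is the unit vector e_3, so the entry in row 1 is 0.

0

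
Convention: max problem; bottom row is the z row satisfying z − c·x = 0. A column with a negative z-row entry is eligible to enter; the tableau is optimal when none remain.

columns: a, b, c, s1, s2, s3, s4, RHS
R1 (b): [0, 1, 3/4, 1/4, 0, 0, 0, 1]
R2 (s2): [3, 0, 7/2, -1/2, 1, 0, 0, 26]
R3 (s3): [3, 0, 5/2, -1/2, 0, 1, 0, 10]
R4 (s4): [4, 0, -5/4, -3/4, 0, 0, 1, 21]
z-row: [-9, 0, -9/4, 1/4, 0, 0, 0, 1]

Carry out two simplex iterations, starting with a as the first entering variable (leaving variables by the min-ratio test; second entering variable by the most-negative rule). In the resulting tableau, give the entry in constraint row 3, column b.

2/3

Ratio test on column a — row 1: entry 0 ≤ 0; row 2: 26/3 = 26/3; row 3: 10/3 = 10/3; row 4: 21/4 = 21/4. Minimum is 10/3 at row 3 (s3 leaves); pivot element 3.
Divide row 3 by 3; eliminate column a from the other rows.
Second iteration: most negative z-row entry is -5/4 in column s1, so s1 enters.
Ratio test on column s1 — row 1: 1/(1/4) = 4; row 2: entry 0 ≤ 0; row 3: entry -1/6 ≤ 0; row 4: entry -1/12 ≤ 0. Minimum is 4 at row 1 (b leaves); pivot element 1/4.
Divide row 1 by 1/4; eliminate column s1 from the other rows.
After both pivots, the entry at constraint row 3, column b is 2/3.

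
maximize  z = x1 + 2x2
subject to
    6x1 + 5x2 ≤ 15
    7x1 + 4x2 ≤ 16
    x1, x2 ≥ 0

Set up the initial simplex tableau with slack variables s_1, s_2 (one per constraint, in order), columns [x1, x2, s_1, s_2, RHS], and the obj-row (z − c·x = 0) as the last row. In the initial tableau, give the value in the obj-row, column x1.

-1

The obj-row carries the negated objective coefficients: the x1 entry is -1.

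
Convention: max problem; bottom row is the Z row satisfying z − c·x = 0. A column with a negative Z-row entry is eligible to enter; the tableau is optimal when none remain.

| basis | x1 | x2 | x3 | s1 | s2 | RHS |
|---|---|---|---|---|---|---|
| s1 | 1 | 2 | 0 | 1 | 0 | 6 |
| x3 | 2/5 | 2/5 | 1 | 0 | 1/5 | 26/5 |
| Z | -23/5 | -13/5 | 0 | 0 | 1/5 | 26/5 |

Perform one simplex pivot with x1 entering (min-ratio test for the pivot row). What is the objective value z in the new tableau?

164/5

Ratio test on column x1 — row 1: 6/1 = 6; row 2: (26/5)/(2/5) = 13. Minimum is 6 at row 1 (s1 leaves); pivot element 1.
Pivot on row 1; the Z-row RHS becomes 26/5 − (-23/5)·6 = 164/5.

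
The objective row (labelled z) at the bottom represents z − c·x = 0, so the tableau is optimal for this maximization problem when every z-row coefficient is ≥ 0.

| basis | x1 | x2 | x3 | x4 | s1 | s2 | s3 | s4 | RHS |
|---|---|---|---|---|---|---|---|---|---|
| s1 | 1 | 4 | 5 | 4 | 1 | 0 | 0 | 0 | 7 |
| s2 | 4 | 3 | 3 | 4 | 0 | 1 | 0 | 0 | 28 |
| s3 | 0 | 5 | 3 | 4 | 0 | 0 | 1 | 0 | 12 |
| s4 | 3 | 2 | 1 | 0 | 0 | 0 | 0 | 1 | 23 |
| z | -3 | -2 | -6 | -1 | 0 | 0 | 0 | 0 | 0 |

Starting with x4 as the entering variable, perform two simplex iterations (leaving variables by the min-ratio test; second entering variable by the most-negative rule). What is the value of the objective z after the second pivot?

Ratio test on column x4 — row 1: 7/4 = 7/4; row 2: 28/4 = 7; row 3: 12/4 = 3; row 4: entry 0 ≤ 0. Minimum is 7/4 at row 1 (s1 leaves); pivot element 4.
Pivot on row 1; the z-row RHS becomes 0 − (-1)·(7/4) = 7/4.
Next entering variable (most negative z-row entry -19/4): x3.
Ratio test on column x3 — row 1: (7/4)/(5/4) = 7/5; row 2: entry -2 ≤ 0; row 3: entry -2 ≤ 0; row 4: 23/1 = 23. Minimum is 7/5 at row 1 (x4 leaves); pivot element 5/4.
After the second pivot the z-row RHS is 7/4 − (-19/4)·(7/5) = 42/5.

42/5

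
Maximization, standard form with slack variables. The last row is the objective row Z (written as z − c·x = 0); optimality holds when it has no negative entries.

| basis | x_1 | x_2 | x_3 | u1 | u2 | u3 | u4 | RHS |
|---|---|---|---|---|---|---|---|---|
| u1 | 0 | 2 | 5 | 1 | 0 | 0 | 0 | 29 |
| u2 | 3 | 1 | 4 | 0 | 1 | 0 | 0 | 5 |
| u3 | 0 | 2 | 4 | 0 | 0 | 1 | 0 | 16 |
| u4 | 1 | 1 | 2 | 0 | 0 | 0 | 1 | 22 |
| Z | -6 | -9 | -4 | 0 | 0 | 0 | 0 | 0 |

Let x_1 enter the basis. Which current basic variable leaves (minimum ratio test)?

u2

Column x_1 entries and ratios — u1: 0 ≤ 0, skip; u2: 5/3 = 5/3; u3: 0 ≤ 0, skip; u4: 22/1 = 22.
Smallest ratio is 5/3 in the row of u2, so u2 leaves.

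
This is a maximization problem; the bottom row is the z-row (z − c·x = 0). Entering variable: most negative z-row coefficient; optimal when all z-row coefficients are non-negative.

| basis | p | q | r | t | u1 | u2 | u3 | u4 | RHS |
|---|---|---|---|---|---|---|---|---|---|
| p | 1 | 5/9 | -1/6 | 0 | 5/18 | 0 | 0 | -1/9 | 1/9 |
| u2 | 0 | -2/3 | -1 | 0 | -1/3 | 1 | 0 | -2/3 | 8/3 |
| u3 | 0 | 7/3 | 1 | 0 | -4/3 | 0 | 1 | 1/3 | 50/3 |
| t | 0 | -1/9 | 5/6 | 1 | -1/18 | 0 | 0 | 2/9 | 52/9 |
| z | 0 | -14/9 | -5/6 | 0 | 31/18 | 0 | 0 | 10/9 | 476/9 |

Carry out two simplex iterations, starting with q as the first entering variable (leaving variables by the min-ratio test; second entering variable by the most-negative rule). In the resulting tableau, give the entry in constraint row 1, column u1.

1/2

Ratio test on column q — row 1: (1/9)/(5/9) = 1/5; row 2: entry -2/3 ≤ 0; row 3: (50/3)/(7/3) = 50/7; row 4: entry -1/9 ≤ 0. Minimum is 1/5 at row 1 (p leaves); pivot element 5/9.
Divide row 1 by 5/9; eliminate column q from the other rows.
Second iteration: most negative z-row entry is -13/10 in column r, so r enters.
Ratio test on column r — row 1: entry -3/10 ≤ 0; row 2: entry -6/5 ≤ 0; row 3: (81/5)/(17/10) = 162/17; row 4: (29/5)/(4/5) = 29/4. Minimum is 29/4 at row 4 (t leaves); pivot element 4/5.
Divide row 4 by 4/5; eliminate column r from the other rows.
After both pivots, the entry at constraint row 1, column u1 is 1/2.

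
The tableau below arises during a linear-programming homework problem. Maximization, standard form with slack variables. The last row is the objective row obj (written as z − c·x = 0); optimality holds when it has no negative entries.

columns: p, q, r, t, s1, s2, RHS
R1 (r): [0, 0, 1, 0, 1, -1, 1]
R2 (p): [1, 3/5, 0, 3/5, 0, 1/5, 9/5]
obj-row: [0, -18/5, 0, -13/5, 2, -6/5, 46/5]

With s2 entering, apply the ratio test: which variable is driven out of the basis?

p

Column s2 entries and ratios — r: -1 ≤ 0, skip; p: (9/5)/(1/5) = 9.
Smallest ratio is 9 in the row of p, so p leaves.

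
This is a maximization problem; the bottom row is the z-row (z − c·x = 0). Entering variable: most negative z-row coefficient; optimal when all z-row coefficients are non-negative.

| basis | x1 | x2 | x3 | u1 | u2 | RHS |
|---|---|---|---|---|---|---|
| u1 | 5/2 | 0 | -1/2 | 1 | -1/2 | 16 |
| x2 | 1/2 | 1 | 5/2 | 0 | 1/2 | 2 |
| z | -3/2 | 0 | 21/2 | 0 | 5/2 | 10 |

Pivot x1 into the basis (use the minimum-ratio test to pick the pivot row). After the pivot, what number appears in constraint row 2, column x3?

5

Ratio test on column x1 — row 1: 16/(5/2) = 32/5; row 2: 2/(1/2) = 4. Minimum is 4 at row 2 (x2 leaves); pivot element 1/2.
Divide row 2 by 1/2; eliminate column x1 from the other rows.
In the new row 2, the x3 entry is the old entry divided by the pivot: (5/2)/(1/2) = 5.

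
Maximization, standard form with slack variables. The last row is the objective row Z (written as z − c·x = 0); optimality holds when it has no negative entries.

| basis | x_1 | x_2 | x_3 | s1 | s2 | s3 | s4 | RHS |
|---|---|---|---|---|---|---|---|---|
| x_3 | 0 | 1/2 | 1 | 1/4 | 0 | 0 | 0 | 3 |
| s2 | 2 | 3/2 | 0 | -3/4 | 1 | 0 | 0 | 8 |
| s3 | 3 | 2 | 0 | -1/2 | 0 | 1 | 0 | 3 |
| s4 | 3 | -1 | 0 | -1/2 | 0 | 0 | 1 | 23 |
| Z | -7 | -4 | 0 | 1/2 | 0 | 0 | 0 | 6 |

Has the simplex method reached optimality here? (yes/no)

The Z-row has a negative entry -7 in column x_1, so it is not optimal.

no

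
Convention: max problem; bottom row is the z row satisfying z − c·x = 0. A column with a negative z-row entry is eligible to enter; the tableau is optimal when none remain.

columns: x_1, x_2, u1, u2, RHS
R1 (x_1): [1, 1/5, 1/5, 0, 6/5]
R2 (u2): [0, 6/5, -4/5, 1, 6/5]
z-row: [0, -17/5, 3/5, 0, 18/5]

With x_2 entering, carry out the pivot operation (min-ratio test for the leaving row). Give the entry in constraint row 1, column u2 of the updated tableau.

-1/6

Ratio test on column x_2 — row 1: (6/5)/(1/5) = 6; row 2: (6/5)/(6/5) = 1. Minimum is 1 at row 2 (u2 leaves); pivot element 6/5.
Divide row 2 by 6/5; eliminate column x_2 from the other rows.
Row 1 update in column u2: 0 − (1/5)·(5/6) = -1/6.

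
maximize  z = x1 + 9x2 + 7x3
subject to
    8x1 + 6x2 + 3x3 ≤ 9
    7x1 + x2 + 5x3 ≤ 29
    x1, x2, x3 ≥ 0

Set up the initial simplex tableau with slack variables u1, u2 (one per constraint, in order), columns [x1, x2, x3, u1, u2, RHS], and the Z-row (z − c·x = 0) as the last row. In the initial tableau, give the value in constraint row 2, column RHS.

29

The RHS of constraint 2 is b_2 = 29.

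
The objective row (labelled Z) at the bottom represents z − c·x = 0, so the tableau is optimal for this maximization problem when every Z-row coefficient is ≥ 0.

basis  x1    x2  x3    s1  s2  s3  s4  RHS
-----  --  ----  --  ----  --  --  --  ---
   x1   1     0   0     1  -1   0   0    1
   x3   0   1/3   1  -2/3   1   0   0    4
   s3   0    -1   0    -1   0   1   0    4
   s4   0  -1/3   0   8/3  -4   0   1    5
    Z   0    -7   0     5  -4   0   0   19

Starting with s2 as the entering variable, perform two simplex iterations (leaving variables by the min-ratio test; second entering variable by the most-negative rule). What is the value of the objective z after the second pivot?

Ratio test on column s2 — row 1: entry -1 ≤ 0; row 2: 4/1 = 4; row 3: entry 0 ≤ 0; row 4: entry -4 ≤ 0. Minimum is 4 at row 2 (x3 leaves); pivot element 1.
Pivot on row 2; the Z-row RHS becomes 19 − (-4)·4 = 35.
Next entering variable (most negative Z-row entry -17/3): x2.
Ratio test on column x2 — row 1: 5/(1/3) = 15; row 2: 4/(1/3) = 12; row 3: entry -1 ≤ 0; row 4: 21/1 = 21. Minimum is 12 at row 2 (s2 leaves); pivot element 1/3.
After the second pivot the Z-row RHS is 35 − (-17/3)·12 = 103.

103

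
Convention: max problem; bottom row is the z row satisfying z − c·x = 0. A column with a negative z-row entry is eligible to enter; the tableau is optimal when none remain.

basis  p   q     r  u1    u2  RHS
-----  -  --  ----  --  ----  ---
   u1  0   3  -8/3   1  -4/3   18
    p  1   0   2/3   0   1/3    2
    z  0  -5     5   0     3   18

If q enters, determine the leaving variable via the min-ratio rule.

Column q entries and ratios — u1: 18/3 = 6; p: 0 ≤ 0, skip.
Smallest ratio is 6 in the row of u1, so u1 leaves.

u1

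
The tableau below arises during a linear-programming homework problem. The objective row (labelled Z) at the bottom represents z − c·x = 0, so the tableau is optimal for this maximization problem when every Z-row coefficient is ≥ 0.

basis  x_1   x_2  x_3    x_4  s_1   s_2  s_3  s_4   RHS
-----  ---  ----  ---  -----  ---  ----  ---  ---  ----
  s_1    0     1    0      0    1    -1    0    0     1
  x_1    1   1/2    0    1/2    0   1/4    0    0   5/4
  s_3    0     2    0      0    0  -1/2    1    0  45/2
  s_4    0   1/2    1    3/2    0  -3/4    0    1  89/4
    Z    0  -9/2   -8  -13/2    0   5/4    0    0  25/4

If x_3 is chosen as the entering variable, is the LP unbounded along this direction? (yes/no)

Column x_3 has positive entries in row(s) 4, so the ratio test bounds it — not unbounded.

no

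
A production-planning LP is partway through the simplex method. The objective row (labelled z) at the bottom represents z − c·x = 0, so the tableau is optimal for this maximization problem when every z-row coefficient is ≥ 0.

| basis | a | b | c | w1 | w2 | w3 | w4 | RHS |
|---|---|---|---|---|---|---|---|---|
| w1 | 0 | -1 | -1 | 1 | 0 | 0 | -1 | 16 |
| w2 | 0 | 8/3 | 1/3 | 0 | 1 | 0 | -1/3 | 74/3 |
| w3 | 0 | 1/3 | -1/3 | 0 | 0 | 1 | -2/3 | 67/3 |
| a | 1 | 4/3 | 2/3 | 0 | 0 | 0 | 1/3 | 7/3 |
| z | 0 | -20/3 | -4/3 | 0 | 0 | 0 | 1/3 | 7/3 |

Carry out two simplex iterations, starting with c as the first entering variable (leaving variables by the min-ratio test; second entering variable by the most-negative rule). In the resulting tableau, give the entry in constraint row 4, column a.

Ratio test on column c — row 1: entry -1 ≤ 0; row 2: (74/3)/(1/3) = 74; row 3: entry -1/3 ≤ 0; row 4: (7/3)/(2/3) = 7/2. Minimum is 7/2 at row 4 (a leaves); pivot element 2/3.
Divide row 4 by 2/3; eliminate column c from the other rows.
Second iteration: most negative z-row entry is -4 in column b, so b enters.
Ratio test on column b — row 1: (39/2)/1 = 39/2; row 2: (47/2)/2 = 47/4; row 3: (47/2)/1 = 47/2; row 4: (7/2)/2 = 7/4. Minimum is 7/4 at row 4 (c leaves); pivot element 2.
Divide row 4 by 2; eliminate column b from the other rows.
After both pivots, the entry at constraint row 4, column a is 3/4.

3/4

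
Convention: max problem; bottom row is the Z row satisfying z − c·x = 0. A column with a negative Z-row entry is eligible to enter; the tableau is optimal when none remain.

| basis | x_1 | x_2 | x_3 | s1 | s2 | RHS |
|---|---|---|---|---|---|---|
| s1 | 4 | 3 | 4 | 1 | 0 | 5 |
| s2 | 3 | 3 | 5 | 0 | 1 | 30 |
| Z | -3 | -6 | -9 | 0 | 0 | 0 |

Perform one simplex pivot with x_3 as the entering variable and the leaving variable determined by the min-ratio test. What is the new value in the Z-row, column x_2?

3/4

Ratio test on column x_3 — row 1: 5/4 = 5/4; row 2: 30/5 = 6. Minimum is 5/4 at row 1 (s1 leaves); pivot element 4.
Divide row 1 by 4; eliminate column x_3 from the other rows.
Z-row update in column x_2: -6 − (-9)·(3/4) = 3/4.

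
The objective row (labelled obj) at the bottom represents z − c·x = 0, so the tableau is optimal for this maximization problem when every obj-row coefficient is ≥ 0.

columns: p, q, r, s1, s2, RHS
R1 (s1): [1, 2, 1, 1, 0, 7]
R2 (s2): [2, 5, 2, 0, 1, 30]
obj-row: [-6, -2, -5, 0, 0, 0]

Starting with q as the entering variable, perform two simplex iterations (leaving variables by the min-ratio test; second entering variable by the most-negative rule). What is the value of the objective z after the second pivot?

Ratio test on column q — row 1: 7/2 = 7/2; row 2: 30/5 = 6. Minimum is 7/2 at row 1 (s1 leaves); pivot element 2.
Pivot on row 1; the obj-row RHS becomes 0 − (-2)·(7/2) = 7.
Next entering variable (most negative obj-row entry -5): p.
Ratio test on column p — row 1: (7/2)/(1/2) = 7; row 2: entry -1/2 ≤ 0. Minimum is 7 at row 1 (q leaves); pivot element 1/2.
After the second pivot the obj-row RHS is 7 − (-5)·7 = 42.

42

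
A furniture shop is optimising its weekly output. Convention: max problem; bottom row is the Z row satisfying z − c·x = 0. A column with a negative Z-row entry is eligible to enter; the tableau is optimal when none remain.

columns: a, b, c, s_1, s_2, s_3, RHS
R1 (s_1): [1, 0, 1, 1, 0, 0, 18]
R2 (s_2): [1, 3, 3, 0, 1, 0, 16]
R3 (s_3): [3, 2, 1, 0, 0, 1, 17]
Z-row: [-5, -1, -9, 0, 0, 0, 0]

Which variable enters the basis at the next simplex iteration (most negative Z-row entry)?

Negative Z-row entries: a: -5, b: -1, c: -9.
The most negative is -9 in column c, so c enters.

c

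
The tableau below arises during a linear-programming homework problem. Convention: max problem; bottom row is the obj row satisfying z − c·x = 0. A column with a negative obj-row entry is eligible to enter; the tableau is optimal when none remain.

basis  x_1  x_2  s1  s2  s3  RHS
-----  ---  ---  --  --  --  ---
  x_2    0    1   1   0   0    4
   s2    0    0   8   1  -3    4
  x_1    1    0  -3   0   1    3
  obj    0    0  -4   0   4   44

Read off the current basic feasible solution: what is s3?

s3 is not in the basis, so in the current basic feasible solution s3 = 0.

0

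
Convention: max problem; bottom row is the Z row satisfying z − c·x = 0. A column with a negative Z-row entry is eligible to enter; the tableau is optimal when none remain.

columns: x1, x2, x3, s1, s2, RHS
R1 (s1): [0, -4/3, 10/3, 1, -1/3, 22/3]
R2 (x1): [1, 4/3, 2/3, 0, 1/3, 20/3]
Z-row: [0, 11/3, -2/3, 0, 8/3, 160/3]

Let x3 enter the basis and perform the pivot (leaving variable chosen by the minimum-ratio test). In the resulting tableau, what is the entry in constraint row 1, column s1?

3/10

Ratio test on column x3 — row 1: (22/3)/(10/3) = 11/5; row 2: (20/3)/(2/3) = 10. Minimum is 11/5 at row 1 (s1 leaves); pivot element 10/3.
Divide row 1 by 10/3; eliminate column x3 from the other rows.
In the new row 1, the s1 entry is the old entry divided by the pivot: 1/(10/3) = 3/10.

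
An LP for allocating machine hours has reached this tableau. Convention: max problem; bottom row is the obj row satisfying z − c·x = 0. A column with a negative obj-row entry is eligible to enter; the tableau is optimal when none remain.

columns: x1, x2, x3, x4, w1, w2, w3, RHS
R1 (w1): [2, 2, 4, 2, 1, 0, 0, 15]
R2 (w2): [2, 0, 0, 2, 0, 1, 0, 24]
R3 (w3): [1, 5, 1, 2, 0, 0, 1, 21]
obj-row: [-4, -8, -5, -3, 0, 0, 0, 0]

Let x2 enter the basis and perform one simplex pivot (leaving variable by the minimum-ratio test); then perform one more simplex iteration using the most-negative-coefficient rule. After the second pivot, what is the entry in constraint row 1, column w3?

-1/9

Ratio test on column x2 — row 1: 15/2 = 15/2; row 2: entry 0 ≤ 0; row 3: 21/5 = 21/5. Minimum is 21/5 at row 3 (w3 leaves); pivot element 5.
Divide row 3 by 5; eliminate column x2 from the other rows.
Second iteration: most negative obj-row entry is -17/5 in column x3, so x3 enters.
Ratio test on column x3 — row 1: (33/5)/(18/5) = 11/6; row 2: entry 0 ≤ 0; row 3: (21/5)/(1/5) = 21. Minimum is 11/6 at row 1 (w1 leaves); pivot element 18/5.
Divide row 1 by 18/5; eliminate column x3 from the other rows.
After both pivots, the entry at constraint row 1, column w3 is -1/9.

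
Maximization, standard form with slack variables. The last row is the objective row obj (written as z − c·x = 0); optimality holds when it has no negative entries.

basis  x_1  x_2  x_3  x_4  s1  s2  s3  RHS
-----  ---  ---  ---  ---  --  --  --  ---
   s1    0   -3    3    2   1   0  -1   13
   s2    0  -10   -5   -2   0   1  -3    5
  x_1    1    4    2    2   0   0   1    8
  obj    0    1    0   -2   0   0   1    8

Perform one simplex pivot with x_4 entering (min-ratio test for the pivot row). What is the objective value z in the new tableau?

Ratio test on column x_4 — row 1: 13/2 = 13/2; row 2: entry -2 ≤ 0; row 3: 8/2 = 4. Minimum is 4 at row 3 (x_1 leaves); pivot element 2.
Pivot on row 3; the obj-row RHS becomes 8 − (-2)·4 = 16.

16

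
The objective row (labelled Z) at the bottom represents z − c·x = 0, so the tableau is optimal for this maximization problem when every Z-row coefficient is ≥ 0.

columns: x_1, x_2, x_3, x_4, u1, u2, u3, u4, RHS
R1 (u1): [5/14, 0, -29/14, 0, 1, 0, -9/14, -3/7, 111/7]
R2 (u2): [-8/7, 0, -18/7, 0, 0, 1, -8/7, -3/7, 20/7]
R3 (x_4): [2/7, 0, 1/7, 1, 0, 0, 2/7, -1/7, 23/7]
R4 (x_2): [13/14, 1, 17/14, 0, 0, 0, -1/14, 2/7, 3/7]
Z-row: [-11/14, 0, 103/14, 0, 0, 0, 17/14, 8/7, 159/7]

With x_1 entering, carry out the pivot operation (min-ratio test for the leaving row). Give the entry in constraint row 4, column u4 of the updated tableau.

4/13

Ratio test on column x_1 — row 1: (111/7)/(5/14) = 222/5; row 2: entry -8/7 ≤ 0; row 3: (23/7)/(2/7) = 23/2; row 4: (3/7)/(13/14) = 6/13. Minimum is 6/13 at row 4 (x_2 leaves); pivot element 13/14.
Divide row 4 by 13/14; eliminate column x_1 from the other rows.
In the new row 4, the u4 entry is the old entry divided by the pivot: (2/7)/(13/14) = 4/13.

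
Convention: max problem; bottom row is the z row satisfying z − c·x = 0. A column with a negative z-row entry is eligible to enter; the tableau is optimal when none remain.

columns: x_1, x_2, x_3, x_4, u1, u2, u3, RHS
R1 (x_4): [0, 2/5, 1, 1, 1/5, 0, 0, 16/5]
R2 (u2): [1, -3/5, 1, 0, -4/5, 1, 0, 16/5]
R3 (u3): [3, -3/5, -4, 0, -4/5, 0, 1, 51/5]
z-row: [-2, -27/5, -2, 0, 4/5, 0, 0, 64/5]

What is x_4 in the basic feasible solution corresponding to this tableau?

16/5

x_4 is basic (row 1); its value is the RHS of that row, 16/5.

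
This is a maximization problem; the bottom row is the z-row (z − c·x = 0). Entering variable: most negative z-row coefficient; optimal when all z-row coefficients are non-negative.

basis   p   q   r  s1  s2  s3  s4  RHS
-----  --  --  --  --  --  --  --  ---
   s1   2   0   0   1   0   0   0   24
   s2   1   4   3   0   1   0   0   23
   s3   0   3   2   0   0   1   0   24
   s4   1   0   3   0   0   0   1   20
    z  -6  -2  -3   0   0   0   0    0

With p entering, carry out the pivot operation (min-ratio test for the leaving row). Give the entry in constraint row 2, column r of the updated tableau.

3

Ratio test on column p — row 1: 24/2 = 12; row 2: 23/1 = 23; row 3: entry 0 ≤ 0; row 4: 20/1 = 20. Minimum is 12 at row 1 (s1 leaves); pivot element 2.
Divide row 1 by 2; eliminate column p from the other rows.
Row 2 update in column r: 3 − 1·0 = 3.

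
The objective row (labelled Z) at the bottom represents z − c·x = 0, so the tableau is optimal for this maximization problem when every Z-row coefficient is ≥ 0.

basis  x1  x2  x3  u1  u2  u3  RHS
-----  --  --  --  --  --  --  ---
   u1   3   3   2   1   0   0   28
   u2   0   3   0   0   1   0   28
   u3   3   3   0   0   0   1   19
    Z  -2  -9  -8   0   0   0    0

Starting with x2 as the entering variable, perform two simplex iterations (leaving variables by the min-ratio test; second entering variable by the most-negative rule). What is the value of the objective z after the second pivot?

93

Ratio test on column x2 — row 1: 28/3 = 28/3; row 2: 28/3 = 28/3; row 3: 19/3 = 19/3. Minimum is 19/3 at row 3 (u3 leaves); pivot element 3.
Pivot on row 3; the Z-row RHS becomes 0 − (-9)·(19/3) = 57.
Next entering variable (most negative Z-row entry -8): x3.
Ratio test on column x3 — row 1: 9/2 = 9/2; row 2: entry 0 ≤ 0; row 3: entry 0 ≤ 0. Minimum is 9/2 at row 1 (u1 leaves); pivot element 2.
After the second pivot the Z-row RHS is 57 − (-8)·(9/2) = 93.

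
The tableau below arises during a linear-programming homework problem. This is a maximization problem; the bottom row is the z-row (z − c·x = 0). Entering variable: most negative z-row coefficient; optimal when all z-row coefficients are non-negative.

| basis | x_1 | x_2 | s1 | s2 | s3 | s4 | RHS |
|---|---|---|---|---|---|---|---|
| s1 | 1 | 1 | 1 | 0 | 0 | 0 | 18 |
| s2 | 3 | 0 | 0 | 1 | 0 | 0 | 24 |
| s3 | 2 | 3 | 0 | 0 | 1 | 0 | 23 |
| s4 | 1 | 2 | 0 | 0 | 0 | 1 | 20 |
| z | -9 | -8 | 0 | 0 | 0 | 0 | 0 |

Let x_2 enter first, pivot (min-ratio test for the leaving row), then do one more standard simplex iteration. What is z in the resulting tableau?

272/3

Ratio test on column x_2 — row 1: 18/1 = 18; row 2: entry 0 ≤ 0; row 3: 23/3 = 23/3; row 4: 20/2 = 10. Minimum is 23/3 at row 3 (s3 leaves); pivot element 3.
Pivot on row 3; the z-row RHS becomes 0 − (-8)·(23/3) = 184/3.
Next entering variable (most negative z-row entry -11/3): x_1.
Ratio test on column x_1 — row 1: (31/3)/(1/3) = 31; row 2: 24/3 = 8; row 3: (23/3)/(2/3) = 23/2; row 4: entry -1/3 ≤ 0. Minimum is 8 at row 2 (s2 leaves); pivot element 3.
After the second pivot the z-row RHS is 184/3 − (-11/3)·8 = 272/3.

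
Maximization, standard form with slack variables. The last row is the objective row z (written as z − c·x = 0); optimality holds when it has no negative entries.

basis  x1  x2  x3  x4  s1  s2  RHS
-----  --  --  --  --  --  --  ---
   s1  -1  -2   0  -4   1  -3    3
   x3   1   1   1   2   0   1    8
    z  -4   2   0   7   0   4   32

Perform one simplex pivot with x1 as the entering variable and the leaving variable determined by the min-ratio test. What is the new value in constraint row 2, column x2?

Ratio test on column x1 — row 1: entry -1 ≤ 0; row 2: 8/1 = 8. Minimum is 8 at row 2 (x3 leaves); pivot element 1.
Divide row 2 by 1; eliminate column x1 from the other rows.
In the new row 2, the x2 entry is the old entry divided by the pivot: 1/1 = 1.

1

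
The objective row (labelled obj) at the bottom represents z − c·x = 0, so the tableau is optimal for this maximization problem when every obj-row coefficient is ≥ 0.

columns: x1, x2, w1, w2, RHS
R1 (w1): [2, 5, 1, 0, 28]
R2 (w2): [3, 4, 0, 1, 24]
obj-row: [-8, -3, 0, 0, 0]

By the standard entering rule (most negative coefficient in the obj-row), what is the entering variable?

Negative obj-row entries: x1: -8, x2: -3.
The most negative is -8 in column x1, so x1 enters.

x1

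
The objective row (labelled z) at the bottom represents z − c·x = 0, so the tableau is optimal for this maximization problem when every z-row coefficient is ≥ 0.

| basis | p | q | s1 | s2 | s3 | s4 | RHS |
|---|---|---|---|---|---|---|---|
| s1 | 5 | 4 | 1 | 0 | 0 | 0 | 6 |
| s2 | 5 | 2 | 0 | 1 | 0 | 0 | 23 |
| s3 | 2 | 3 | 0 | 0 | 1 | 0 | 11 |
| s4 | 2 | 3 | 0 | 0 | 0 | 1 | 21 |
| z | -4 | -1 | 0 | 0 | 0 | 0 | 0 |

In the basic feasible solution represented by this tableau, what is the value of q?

q is not in the basis, so in the current basic feasible solution q = 0.

0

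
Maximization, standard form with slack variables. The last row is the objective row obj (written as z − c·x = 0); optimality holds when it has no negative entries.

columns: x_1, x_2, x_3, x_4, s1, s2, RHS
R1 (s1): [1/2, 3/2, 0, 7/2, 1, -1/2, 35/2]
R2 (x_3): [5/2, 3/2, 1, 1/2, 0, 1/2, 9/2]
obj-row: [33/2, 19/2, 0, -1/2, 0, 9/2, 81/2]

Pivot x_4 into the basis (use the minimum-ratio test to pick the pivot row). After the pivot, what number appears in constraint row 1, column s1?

2/7

Ratio test on column x_4 — row 1: (35/2)/(7/2) = 5; row 2: (9/2)/(1/2) = 9. Minimum is 5 at row 1 (s1 leaves); pivot element 7/2.
Divide row 1 by 7/2; eliminate column x_4 from the other rows.
In the new row 1, the s1 entry is the old entry divided by the pivot: 1/(7/2) = 2/7.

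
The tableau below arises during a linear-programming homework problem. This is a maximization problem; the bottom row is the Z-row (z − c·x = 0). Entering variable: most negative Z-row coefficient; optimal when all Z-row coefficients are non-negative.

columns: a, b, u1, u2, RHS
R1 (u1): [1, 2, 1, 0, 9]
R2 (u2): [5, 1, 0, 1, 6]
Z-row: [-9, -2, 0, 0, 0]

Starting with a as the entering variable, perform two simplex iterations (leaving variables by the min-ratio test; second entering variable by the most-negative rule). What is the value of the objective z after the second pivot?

35/3

Ratio test on column a — row 1: 9/1 = 9; row 2: 6/5 = 6/5. Minimum is 6/5 at row 2 (u2 leaves); pivot element 5.
Pivot on row 2; the Z-row RHS becomes 0 − (-9)·(6/5) = 54/5.
Next entering variable (most negative Z-row entry -1/5): b.
Ratio test on column b — row 1: (39/5)/(9/5) = 13/3; row 2: (6/5)/(1/5) = 6. Minimum is 13/3 at row 1 (u1 leaves); pivot element 9/5.
After the second pivot the Z-row RHS is 54/5 − (-1/5)·(13/3) = 35/3.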